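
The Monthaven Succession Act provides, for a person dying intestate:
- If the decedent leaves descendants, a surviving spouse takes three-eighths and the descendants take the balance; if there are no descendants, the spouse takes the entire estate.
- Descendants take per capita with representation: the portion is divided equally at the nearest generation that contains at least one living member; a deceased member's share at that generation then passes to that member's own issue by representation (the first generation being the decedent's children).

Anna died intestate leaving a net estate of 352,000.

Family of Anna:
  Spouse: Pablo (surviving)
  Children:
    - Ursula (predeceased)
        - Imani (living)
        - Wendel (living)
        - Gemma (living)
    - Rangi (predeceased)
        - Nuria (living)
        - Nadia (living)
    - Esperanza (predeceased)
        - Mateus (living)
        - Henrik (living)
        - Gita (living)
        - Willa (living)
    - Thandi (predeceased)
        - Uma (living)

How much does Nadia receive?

Pablo takes three-eighths of 352,000 = 132,000. The remaining 220,000 passes to the descendants.
No child survives, so the initial division is made at the grandchildren's generation.
The descendants' portion (220,000) is divided into 10 shares of 22,000: Imani, Wendel, Gemma, Nuria, Nadia, Mateus, Henrik, Gita, Willa, and Uma each take 22,000.

Nadia receives 22,000.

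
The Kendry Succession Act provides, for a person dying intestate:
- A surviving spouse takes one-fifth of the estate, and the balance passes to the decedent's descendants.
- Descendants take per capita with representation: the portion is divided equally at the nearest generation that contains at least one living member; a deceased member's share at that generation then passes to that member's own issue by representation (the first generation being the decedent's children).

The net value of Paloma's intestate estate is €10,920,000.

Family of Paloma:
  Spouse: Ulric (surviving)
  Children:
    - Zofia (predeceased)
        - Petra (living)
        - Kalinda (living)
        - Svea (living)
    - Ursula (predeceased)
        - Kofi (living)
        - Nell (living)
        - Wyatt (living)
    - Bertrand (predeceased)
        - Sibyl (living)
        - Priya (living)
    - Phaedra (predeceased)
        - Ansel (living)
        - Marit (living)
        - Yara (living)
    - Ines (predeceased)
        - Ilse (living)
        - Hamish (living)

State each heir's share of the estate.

Ulric: €2,184,000; Petra: €672,000; Kalinda: €672,000; Svea: €672,000; Kofi: €672,000; Nell: €672,000; Wyatt: €672,000; Sibyl: €672,000; Priya: €672,000; Ansel: €672,000; Marit: €672,000; Yara: €672,000; Ilse: €672,000; Hamish: €672,000

Ulric takes one-fifth of €10,920,000 = €2,184,000. The remaining €8,736,000 passes to the descendants.
No child survives, so the initial division is made at the grandchildren's generation.
The descendants' portion (€8,736,000) is divided into 13 shares of €672,000: Petra, Kalinda, Svea, Kofi, Nell, Wyatt, Sibyl, Priya, Ansel, Marit, Yara, Ilse, and Hamish each take €672,000.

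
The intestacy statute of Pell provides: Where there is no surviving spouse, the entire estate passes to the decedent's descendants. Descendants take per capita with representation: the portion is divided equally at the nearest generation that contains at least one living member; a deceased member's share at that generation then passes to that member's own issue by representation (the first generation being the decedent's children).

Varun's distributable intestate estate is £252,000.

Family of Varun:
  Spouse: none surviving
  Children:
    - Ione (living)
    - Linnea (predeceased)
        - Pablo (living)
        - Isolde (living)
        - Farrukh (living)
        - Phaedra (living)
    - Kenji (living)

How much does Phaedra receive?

The entire £252,000 passes to the descendants.
That amount (£252,000) is divided into 3 shares of £84,000: Ione and Kenji each take £84,000; Linnea's £84,000 share passes to Linnea's issue.
Linnea's share (£84,000) is divided into 4 shares of £21,000: Pablo, Isolde, Farrukh, and Phaedra each take £21,000.

Phaedra receives £21,000.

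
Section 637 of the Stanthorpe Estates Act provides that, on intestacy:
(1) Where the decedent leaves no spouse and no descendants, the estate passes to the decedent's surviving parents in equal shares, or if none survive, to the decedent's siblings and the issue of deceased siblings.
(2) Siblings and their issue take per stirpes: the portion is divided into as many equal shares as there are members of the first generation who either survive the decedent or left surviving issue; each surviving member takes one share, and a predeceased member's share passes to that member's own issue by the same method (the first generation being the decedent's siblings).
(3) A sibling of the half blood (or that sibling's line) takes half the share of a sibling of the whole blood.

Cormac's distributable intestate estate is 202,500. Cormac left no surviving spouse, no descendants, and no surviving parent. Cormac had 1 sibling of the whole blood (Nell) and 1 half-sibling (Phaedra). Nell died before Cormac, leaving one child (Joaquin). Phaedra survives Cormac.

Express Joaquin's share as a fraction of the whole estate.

The entire 202,500 passes to the siblings and their issue.
Counting each half-blood sibling's line as half a unit, there are 3/2 units in 202,500, so one unit is 135,000. Whole-blood lines (Nell) take 135,000 each; half-blood lines (Phaedra) take 67,500 each.
Nell's share (135,000) passes entirely to Joaquin.

Joaquin receives 2/3 of the estate.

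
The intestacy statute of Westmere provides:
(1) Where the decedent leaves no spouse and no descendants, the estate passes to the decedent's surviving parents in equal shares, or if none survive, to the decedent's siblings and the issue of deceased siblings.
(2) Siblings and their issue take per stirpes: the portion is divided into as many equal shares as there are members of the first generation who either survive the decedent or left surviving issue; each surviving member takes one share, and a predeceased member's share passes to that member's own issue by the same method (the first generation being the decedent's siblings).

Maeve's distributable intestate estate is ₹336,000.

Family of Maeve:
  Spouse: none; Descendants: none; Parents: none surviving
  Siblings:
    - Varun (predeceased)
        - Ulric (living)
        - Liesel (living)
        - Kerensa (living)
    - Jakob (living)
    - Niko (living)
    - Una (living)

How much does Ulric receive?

The entire ₹336,000 passes to the siblings and their issue.
That amount (₹336,000) is divided into 4 shares of ₹84,000: Jakob, Niko, and Una each take ₹84,000; Varun's ₹84,000 share passes to Varun's issue.
Varun's share (₹84,000) is divided into 3 shares of ₹28,000: Ulric, Liesel, and Kerensa each take ₹28,000.

Ulric receives ₹28,000.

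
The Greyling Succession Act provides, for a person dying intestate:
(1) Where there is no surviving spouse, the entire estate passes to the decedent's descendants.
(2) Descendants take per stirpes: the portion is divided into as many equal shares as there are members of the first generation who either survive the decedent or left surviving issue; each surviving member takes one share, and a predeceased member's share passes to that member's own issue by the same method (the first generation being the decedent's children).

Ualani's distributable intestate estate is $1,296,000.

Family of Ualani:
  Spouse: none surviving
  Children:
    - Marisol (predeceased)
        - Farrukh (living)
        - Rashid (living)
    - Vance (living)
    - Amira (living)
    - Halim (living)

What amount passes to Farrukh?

The entire $1,296,000 passes to the descendants.
That amount ($1,296,000) is divided into 4 shares of $324,000: Vance, Amira, and Halim each take $324,000; Marisol's $324,000 share passes to Marisol's issue.
Marisol's share ($324,000) is divided into 2 shares of $162,000: Farrukh and Rashid each take $162,000.

Farrukh receives $162,000.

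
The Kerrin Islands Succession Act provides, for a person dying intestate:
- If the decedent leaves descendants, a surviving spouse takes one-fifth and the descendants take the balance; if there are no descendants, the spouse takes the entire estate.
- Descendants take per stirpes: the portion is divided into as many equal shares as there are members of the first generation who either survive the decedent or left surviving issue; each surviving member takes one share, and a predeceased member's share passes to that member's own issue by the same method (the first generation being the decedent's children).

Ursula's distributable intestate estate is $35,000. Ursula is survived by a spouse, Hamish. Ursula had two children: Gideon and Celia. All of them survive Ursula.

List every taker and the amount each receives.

Hamish: $7,000; Gideon: $14,000; Celia: $14,000

Hamish takes one-fifth of $35,000 = $7,000. The remaining $28,000 passes to the descendants.
The descendants' portion ($28,000) is divided into 2 shares of $14,000: Gideon and Celia each take $14,000.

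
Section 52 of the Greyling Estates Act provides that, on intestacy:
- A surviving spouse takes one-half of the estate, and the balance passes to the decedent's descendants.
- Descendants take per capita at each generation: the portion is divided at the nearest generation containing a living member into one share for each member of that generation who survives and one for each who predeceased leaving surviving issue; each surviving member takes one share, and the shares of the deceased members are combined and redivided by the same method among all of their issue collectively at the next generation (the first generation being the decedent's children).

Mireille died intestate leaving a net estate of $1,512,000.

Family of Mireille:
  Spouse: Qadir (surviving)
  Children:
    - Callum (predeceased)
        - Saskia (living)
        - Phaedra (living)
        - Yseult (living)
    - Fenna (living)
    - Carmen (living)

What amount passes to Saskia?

Qadir takes one-half of $1,512,000 = $756,000. The remaining $756,000 passes to the descendants.
The descendants' portion ($756,000) is divided at the children's generation into 3 shares of $252,000. Fenna and Carmen each take $252,000. The remaining share for the deceased Callum ($252,000) is carried to the next generation.
That pool ($252,000) is divided at the grandchildren's generation equally among Saskia, Phaedra, and Yseult: $84,000 each.

Saskia receives $84,000.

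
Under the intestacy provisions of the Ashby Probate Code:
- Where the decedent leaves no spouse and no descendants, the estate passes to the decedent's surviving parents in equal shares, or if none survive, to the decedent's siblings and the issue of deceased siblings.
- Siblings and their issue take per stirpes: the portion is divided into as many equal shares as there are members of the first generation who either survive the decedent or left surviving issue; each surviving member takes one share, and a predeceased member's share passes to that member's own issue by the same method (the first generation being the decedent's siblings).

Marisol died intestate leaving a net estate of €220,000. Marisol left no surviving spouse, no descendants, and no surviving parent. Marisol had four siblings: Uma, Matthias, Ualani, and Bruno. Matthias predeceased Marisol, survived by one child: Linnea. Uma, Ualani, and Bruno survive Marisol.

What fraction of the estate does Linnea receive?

The entire €220,000 passes to the siblings and their issue.
That amount (€220,000) is divided into 4 shares of €55,000: Uma, Ualani, and Bruno each take €55,000; Matthias's €55,000 share passes to Matthias's issue.
Matthias's share (€55,000) passes entirely to Linnea.

Linnea receives 1/4 of the estate.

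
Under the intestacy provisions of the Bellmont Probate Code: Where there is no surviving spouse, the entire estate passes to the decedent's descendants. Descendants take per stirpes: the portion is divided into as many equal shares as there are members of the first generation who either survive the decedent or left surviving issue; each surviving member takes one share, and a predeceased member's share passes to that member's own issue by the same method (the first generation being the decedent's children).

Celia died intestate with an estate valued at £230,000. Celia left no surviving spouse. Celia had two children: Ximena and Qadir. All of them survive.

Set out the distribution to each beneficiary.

Ximena: £115,000; Qadir: £115,000

The entire £230,000 passes to the descendants.
That amount (£230,000) is divided into 2 shares of £115,000: Ximena and Qadir each take £115,000.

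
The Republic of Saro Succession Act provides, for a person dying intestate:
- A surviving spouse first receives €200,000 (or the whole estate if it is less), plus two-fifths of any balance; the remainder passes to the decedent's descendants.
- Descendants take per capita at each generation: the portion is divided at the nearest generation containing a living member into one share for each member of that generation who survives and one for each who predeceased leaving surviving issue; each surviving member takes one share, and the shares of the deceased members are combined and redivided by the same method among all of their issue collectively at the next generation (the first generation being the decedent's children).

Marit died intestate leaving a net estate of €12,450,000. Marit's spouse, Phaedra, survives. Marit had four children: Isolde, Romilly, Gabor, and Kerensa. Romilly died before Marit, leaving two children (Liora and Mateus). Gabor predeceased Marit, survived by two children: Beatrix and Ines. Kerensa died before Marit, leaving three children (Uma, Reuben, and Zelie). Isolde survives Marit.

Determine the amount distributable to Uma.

Phaedra first takes €200,000, leaving a balance of €12,250,000. Phaedra then takes two-fifths of the balance (€4,900,000), for a total of €5,100,000. The remaining €7,350,000 passes to the descendants.
The descendants' portion (€7,350,000) is divided at the children's generation into 4 shares of €1,837,500. Isolde takes €1,837,500. The 3 shares of the deceased (Romilly, Gabor, and Kerensa) are combined into a pool of €5,512,500.
That pool (€5,512,500) is divided at the grandchildren's generation equally among Liora, Mateus, Beatrix, Ines, Uma, Reuben, and Zelie: €787,500 each.

Uma receives €787,500.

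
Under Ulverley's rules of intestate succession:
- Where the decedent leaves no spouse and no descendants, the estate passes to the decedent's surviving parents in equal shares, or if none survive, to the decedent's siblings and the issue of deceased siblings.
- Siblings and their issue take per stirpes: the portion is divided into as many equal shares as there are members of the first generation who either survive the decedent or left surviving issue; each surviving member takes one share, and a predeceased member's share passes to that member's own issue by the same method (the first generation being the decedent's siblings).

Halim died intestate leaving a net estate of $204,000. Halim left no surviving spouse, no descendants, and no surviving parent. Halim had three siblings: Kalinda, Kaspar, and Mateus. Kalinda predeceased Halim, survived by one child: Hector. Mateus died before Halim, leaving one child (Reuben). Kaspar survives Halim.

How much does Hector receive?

The entire $204,000 passes to the siblings and their issue.
That amount ($204,000) is divided into 3 shares of $68,000: Kaspar takes $68,000; Kalinda's $68,000 share passes to Kalinda's issue; Mateus's $68,000 share passes to Mateus's issue.
Kalinda's share ($68,000) passes entirely to Hector.
Mateus's share ($68,000) passes entirely to Reuben.

Hector receives $68,000.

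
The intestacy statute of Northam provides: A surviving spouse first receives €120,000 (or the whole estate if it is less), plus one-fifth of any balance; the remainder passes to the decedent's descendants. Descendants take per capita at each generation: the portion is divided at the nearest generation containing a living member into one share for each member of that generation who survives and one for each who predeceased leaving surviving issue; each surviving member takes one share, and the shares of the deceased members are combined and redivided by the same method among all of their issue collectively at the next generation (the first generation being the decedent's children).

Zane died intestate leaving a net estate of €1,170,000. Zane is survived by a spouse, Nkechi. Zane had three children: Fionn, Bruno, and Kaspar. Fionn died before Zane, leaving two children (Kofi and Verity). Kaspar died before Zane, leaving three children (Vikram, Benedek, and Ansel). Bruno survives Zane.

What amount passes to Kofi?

Nkechi first takes €120,000, leaving a balance of €1,050,000. Nkechi then takes one-fifth of the balance (€210,000), for a total of €330,000. The remaining €840,000 passes to the descendants.
The descendants' portion (€840,000) is divided at the children's generation into 3 shares of €280,000. Bruno takes €280,000. The 2 shares of the deceased (Fionn and Kaspar) are combined into a pool of €560,000.
That pool (€560,000) is divided at the grandchildren's generation equally among Kofi, Verity, Vikram, Benedek, and Ansel: €112,000 each.

Kofi receives €112,000.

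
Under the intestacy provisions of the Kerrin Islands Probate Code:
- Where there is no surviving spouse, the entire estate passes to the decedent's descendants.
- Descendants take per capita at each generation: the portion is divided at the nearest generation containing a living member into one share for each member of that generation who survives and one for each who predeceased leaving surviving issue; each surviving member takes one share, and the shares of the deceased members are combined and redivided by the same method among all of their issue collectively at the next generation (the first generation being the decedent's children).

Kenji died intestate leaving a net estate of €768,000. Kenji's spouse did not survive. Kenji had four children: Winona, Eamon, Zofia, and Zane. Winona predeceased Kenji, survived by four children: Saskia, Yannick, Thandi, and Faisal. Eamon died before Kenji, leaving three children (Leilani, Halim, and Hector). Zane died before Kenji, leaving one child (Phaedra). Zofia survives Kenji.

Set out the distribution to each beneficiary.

The entire €768,000 passes to the descendants.
That amount (€768,000) is divided at the children's generation into 4 shares of €192,000. Zofia takes €192,000. The 3 shares of the deceased (Winona, Eamon, and Zane) are combined into a pool of €576,000.
That pool (€576,000) is divided at the grandchildren's generation equally among Saskia, Yannick, Thandi, Faisal, Leilani, Halim, Hector, and Phaedra: €72,000 each.

Saskia: €72,000; Yannick: €72,000; Thandi: €72,000; Faisal: €72,000; Leilani: €72,000; Halim: €72,000; Hector: €72,000; Zofia: €192,000; Phaedra: €72,000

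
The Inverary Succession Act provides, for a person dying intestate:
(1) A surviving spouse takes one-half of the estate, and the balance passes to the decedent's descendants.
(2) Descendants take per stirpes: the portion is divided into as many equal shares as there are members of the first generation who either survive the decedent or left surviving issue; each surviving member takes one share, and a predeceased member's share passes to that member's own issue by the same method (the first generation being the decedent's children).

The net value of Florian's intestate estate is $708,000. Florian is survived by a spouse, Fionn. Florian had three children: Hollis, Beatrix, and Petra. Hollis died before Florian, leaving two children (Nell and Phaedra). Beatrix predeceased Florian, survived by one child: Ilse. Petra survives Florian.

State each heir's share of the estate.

Fionn takes one-half of $708,000 = $354,000. The remaining $354,000 passes to the descendants.
The descendants' portion ($354,000) is divided into 3 shares of $118,000: Petra takes $118,000; Hollis's $118,000 share passes to Hollis's issue; Beatrix's $118,000 share passes to Beatrix's issue.
Hollis's share ($118,000) is divided into 2 shares of $59,000: Nell and Phaedra each take $59,000.
Beatrix's share ($118,000) passes entirely to Ilse.

Fionn: $354,000; Nell: $59,000; Phaedra: $59,000; Ilse: $118,000; Petra: $118,000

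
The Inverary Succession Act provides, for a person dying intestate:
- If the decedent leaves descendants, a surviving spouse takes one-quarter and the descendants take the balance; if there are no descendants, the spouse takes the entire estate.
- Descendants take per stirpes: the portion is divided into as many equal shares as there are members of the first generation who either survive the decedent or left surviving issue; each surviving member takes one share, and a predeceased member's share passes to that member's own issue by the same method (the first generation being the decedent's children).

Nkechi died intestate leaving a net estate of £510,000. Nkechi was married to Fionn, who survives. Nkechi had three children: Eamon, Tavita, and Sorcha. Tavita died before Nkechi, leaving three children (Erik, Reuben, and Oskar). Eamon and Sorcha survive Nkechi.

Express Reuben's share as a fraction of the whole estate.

Reuben receives 1/12 of the estate.

Fionn takes one-quarter of £510,000 = £127,500. The remaining £382,500 passes to the descendants.
The descendants' portion (£382,500) is divided into 3 shares of £127,500: Eamon and Sorcha each take £127,500; Tavita's £127,500 share passes to Tavita's issue.
Tavita's share (£127,500) is divided into 3 shares of £42,500: Erik, Reuben, and Oskar each take £42,500.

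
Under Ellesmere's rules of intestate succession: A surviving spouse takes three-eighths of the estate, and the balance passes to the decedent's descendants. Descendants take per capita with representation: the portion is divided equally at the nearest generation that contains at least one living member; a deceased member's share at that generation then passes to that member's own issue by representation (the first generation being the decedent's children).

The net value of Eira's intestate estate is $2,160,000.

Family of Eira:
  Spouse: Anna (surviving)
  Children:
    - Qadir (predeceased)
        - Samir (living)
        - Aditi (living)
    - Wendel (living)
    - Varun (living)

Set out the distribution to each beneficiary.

Anna: $810,000; Samir: $225,000; Aditi: $225,000; Wendel: $450,000; Varun: $450,000

Anna takes three-eighths of $2,160,000 = $810,000. The remaining $1,350,000 passes to the descendants.
The descendants' portion ($1,350,000) is divided into 3 shares of $450,000: Wendel and Varun each take $450,000; Qadir's $450,000 share passes to Qadir's issue.
Qadir's share ($450,000) is divided into 2 shares of $225,000: Samir and Aditi each take $225,000.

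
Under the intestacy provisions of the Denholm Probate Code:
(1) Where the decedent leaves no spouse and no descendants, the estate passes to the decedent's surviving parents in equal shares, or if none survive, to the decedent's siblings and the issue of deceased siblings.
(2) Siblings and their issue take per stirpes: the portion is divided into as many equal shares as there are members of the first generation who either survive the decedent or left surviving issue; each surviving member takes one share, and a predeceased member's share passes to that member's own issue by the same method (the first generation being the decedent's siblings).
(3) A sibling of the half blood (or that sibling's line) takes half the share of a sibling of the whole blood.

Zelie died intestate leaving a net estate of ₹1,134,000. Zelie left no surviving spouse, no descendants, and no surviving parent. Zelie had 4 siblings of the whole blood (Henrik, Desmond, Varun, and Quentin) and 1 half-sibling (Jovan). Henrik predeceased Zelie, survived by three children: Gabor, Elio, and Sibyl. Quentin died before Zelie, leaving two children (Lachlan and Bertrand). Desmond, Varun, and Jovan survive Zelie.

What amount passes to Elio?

Elio receives ₹84,000.

The entire ₹1,134,000 passes to the siblings and their issue.
Counting each half-blood sibling's line as half a unit, there are 9/2 units in ₹1,134,000, so one unit is ₹252,000. Whole-blood lines (Henrik, Desmond, Varun, and Quentin) take ₹252,000 each; half-blood lines (Jovan) take ₹126,000 each.
Henrik's share (₹252,000) is divided into 3 shares of ₹84,000: Gabor, Elio, and Sibyl each take ₹84,000.
Quentin's share (₹252,000) is divided into 2 shares of ₹126,000: Lachlan and Bertrand each take ₹126,000.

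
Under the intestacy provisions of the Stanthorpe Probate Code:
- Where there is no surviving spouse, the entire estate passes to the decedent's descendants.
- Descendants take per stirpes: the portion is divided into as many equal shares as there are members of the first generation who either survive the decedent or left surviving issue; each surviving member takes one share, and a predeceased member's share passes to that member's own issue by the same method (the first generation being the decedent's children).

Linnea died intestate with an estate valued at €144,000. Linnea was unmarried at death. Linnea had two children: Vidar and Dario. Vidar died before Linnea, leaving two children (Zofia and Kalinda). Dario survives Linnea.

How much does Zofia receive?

The entire €144,000 passes to the descendants.
That amount (€144,000) is divided into 2 shares of €72,000: Dario takes €72,000; Vidar's €72,000 share passes to Vidar's issue.
Vidar's share (€72,000) is divided into 2 shares of €36,000: Zofia and Kalinda each take €36,000.

Zofia receives €36,000.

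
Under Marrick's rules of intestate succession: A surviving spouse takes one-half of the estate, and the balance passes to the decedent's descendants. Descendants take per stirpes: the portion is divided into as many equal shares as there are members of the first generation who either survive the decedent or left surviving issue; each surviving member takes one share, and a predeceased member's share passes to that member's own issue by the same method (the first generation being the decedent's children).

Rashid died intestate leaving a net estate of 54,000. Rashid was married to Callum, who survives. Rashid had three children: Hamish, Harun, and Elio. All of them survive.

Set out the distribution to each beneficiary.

Callum: 27,000; Hamish: 9,000; Harun: 9,000; Elio: 9,000

Callum takes one-half of 54,000 = 27,000. The remaining 27,000 passes to the descendants.
The descendants' portion (27,000) is divided into 3 shares of 9,000: Hamish, Harun, and Elio each take 9,000.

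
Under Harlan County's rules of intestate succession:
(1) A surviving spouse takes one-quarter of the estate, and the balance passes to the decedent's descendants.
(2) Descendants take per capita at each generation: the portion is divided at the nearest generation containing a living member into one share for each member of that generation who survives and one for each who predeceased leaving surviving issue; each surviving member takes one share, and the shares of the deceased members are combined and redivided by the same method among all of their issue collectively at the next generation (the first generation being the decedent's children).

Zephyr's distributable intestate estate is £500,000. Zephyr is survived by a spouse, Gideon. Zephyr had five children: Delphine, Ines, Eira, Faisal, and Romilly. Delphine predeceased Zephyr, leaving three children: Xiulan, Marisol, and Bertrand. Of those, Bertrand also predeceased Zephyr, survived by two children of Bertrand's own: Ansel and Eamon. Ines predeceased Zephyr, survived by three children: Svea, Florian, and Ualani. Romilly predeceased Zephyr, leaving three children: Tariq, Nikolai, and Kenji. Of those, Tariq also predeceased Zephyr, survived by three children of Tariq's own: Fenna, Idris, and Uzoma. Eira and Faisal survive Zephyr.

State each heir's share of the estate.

Gideon: £125,000; Xiulan: £25,000; Marisol: £25,000; Ansel: £10,000; Eamon: £10,000; Svea: £25,000; Florian: £25,000; Ualani: £25,000; Eira: £75,000; Faisal: £75,000; Fenna: £10,000; Idris: £10,000; Uzoma: £10,000; Nikolai: £25,000; Kenji: £25,000

Gideon takes one-quarter of £500,000 = £125,000. The remaining £375,000 passes to the descendants.
The descendants' portion (£375,000) is divided at the children's generation into 5 shares of £75,000. Eira and Faisal each take £75,000. The 3 shares of the deceased (Delphine, Ines, and Romilly) are combined into a pool of £225,000.
That pool (£225,000) is divided at the grandchildren's generation into 9 shares of £25,000. Xiulan, Marisol, Svea, Florian, Ualani, Nikolai, and Kenji each take £25,000. The 2 shares of the deceased (Bertrand and Tariq) are combined into a pool of £50,000.
That pool (£50,000) is divided at the great-grandchildren's generation equally among Ansel, Eamon, Fenna, Idris, and Uzoma: £10,000 each.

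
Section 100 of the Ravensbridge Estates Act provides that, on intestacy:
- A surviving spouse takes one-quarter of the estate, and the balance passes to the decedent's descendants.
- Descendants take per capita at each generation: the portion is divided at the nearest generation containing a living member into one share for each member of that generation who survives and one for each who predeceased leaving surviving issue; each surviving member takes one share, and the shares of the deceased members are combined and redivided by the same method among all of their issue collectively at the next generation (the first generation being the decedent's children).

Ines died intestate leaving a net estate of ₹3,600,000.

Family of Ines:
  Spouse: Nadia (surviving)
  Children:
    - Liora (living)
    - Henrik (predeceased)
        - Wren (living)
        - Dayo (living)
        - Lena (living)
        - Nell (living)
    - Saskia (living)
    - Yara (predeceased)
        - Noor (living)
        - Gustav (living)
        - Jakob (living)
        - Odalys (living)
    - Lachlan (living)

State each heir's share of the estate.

Nadia takes one-quarter of ₹3,600,000 = ₹900,000. The remaining ₹2,700,000 passes to the descendants.
The descendants' portion (₹2,700,000) is divided at the children's generation into 5 shares of ₹540,000. Liora, Saskia, and Lachlan each take ₹540,000. The 2 shares of the deceased (Henrik and Yara) are combined into a pool of ₹1,080,000.
That pool (₹1,080,000) is divided at the grandchildren's generation equally among Wren, Dayo, Lena, Nell, Noor, Gustav, Jakob, and Odalys: ₹135,000 each.

Nadia: ₹900,000; Liora: ₹540,000; Wren: ₹135,000; Dayo: ₹135,000; Lena: ₹135,000; Nell: ₹135,000; Saskia: ₹540,000; Noor: ₹135,000; Gustav: ₹135,000; Jakob: ₹135,000; Odalys: ₹135,000; Lachlan: ₹540,000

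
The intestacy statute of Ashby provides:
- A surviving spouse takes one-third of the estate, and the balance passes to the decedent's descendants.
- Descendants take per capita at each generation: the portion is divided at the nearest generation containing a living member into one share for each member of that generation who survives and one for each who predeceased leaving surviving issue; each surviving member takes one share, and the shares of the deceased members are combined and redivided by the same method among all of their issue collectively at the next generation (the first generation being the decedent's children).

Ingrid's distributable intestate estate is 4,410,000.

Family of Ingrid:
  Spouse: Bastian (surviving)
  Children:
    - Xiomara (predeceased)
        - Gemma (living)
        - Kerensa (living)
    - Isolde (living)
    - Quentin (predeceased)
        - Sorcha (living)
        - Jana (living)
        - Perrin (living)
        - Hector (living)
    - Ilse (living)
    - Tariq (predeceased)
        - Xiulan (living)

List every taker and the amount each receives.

Bastian: 1,470,000; Gemma: 252,000; Kerensa: 252,000; Isolde: 588,000; Sorcha: 252,000; Jana: 252,000; Perrin: 252,000; Hector: 252,000; Ilse: 588,000; Xiulan: 252,000

Bastian takes one-third of 4,410,000 = 1,470,000. The remaining 2,940,000 passes to the descendants.
The descendants' portion (2,940,000) is divided at the children's generation into 5 shares of 588,000. Isolde and Ilse each take 588,000. The 3 shares of the deceased (Xiomara, Quentin, and Tariq) are combined into a pool of 1,764,000.
That pool (1,764,000) is divided at the grandchildren's generation equally among Gemma, Kerensa, Sorcha, Jana, Perrin, Hector, and Xiulan: 252,000 each.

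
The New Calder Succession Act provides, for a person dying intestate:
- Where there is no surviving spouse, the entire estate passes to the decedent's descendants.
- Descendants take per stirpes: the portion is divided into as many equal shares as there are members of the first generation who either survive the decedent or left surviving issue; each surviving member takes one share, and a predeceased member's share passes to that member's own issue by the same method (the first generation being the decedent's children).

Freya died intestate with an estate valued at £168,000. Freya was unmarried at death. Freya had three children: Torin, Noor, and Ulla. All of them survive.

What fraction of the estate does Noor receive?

Noor receives 1/3 of the estate.

The entire £168,000 passes to the descendants.
That amount (£168,000) is divided into 3 shares of £56,000: Torin, Noor, and Ulla each take £56,000.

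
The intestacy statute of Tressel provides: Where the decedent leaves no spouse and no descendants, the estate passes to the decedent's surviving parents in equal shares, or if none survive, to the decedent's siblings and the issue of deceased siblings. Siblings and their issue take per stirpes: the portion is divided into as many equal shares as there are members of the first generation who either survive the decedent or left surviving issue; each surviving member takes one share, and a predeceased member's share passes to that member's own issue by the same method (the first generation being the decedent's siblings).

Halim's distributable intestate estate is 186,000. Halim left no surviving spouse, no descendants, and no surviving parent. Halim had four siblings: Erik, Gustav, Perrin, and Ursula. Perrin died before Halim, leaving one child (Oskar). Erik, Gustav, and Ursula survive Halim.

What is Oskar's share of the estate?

The entire 186,000 passes to the siblings and their issue.
That amount (186,000) is divided into 4 shares of 46,500: Erik, Gustav, and Ursula each take 46,500; Perrin's 46,500 share passes to Perrin's issue.
Perrin's share (46,500) passes entirely to Oskar.

Oskar receives 46,500.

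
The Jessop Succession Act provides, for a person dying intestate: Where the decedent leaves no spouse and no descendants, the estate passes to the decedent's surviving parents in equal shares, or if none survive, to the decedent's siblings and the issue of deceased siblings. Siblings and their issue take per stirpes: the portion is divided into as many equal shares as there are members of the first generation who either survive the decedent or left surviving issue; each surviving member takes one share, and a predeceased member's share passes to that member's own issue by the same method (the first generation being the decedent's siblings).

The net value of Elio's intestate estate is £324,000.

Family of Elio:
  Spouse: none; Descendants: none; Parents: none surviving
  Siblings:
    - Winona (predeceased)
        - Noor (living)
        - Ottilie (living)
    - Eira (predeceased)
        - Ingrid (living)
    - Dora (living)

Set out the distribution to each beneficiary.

Noor: £54,000; Ottilie: £54,000; Ingrid: £108,000; Dora: £108,000

The entire £324,000 passes to the siblings and their issue.
That amount (£324,000) is divided into 3 shares of £108,000: Dora takes £108,000; Winona's £108,000 share passes to Winona's issue; Eira's £108,000 share passes to Eira's issue.
Winona's share (£108,000) is divided into 2 shares of £54,000: Noor and Ottilie each take £54,000.
Eira's share (£108,000) passes entirely to Ingrid.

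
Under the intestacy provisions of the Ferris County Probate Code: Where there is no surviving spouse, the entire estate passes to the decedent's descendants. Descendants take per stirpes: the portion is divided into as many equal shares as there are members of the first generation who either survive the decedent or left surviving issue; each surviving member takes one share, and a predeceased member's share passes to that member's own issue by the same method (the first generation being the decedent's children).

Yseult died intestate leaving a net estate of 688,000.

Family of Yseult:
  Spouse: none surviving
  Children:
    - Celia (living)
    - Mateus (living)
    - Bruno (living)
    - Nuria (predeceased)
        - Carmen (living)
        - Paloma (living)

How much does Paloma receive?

The entire 688,000 passes to the descendants.
That amount (688,000) is divided into 4 shares of 172,000: Celia, Mateus, and Bruno each take 172,000; Nuria's 172,000 share passes to Nuria's issue.
Nuria's share (172,000) is divided into 2 shares of 86,000: Carmen and Paloma each take 86,000.

Paloma receives 86,000.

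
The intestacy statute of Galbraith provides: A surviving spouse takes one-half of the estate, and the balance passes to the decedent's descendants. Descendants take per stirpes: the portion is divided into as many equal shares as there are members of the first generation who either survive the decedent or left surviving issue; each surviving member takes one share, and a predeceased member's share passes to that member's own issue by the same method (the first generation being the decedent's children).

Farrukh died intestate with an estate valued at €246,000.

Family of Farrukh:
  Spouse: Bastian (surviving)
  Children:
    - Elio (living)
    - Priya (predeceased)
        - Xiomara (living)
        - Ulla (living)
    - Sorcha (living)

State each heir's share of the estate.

Bastian takes one-half of €246,000 = €123,000. The remaining €123,000 passes to the descendants.
The descendants' portion (€123,000) is divided into 3 shares of €41,000: Elio and Sorcha each take €41,000; Priya's €41,000 share passes to Priya's issue.
Priya's share (€41,000) is divided into 2 shares of €20,500: Xiomara and Ulla each take €20,500.

Bastian: €123,000; Elio: €41,000; Xiomara: €20,500; Ulla: €20,500; Sorcha: €41,000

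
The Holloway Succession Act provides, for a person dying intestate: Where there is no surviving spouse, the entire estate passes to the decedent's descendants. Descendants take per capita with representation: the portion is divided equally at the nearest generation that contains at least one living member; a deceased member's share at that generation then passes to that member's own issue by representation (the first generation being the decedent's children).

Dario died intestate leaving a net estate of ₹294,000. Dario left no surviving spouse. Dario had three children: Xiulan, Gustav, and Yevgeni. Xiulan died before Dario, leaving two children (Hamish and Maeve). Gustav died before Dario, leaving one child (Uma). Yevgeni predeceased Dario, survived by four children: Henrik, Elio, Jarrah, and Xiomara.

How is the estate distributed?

The entire ₹294,000 passes to the descendants.
No child survives, so the initial division is made at the grandchildren's generation.
That amount (₹294,000) is divided into 7 shares of ₹42,000: Hamish, Maeve, Uma, Henrik, Elio, Jarrah, and Xiomara each take ₹42,000.

Hamish: ₹42,000; Maeve: ₹42,000; Uma: ₹42,000; Henrik: ₹42,000; Elio: ₹42,000; Jarrah: ₹42,000; Xiomara: ₹42,000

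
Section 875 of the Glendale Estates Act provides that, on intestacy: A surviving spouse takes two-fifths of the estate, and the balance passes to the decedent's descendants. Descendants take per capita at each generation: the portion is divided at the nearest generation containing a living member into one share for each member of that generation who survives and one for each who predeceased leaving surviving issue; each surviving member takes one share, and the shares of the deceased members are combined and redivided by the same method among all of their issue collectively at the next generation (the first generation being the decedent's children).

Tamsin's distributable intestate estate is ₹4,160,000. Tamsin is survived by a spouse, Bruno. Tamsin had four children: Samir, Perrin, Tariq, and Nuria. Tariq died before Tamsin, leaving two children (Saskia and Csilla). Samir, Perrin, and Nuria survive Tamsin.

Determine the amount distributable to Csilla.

Bruno takes two-fifths of ₹4,160,000 = ₹1,664,000. The remaining ₹2,496,000 passes to the descendants.
The descendants' portion (₹2,496,000) is divided at the children's generation into 4 shares of ₹624,000. Samir, Perrin, and Nuria each take ₹624,000. The remaining share for the deceased Tariq (₹624,000) is carried to the next generation.
That pool (₹624,000) is divided at the grandchildren's generation equally among Saskia and Csilla: ₹312,000 each.

Csilla receives ₹312,000.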